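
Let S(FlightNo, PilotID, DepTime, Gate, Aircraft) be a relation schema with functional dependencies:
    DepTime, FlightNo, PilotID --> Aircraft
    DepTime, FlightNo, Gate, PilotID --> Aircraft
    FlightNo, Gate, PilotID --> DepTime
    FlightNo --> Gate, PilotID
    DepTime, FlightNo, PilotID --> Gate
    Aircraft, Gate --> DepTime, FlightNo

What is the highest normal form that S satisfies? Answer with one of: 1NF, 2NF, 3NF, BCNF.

BCNF

Candidate keys: {Aircraft, Gate}, {FlightNo}. Prime attributes: {Aircraft, FlightNo, Gate}.
Every FD has a superkey on the left, so the relation is in BCNF.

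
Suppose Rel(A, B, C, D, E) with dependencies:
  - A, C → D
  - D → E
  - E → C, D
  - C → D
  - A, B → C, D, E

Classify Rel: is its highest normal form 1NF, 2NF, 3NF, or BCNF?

2NF

Candidate key: {A, B}. Prime attributes: {A, B}.
For A, C → D we have {A, C}⁺ = {A, C, D, E}; {A, C} is not a superkey, so BCNF fails.
A, C → D determines the non-prime attribute {D} from a non-superkey — 3NF is violated.
No non-prime attribute depends on a proper subset of any candidate key, so 2NF holds.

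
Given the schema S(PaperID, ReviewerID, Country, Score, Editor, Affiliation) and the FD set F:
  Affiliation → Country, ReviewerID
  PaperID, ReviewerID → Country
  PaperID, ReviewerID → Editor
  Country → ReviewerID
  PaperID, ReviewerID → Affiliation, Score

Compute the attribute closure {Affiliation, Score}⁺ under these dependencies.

{Affiliation, Country, ReviewerID, Score}

Start with {Affiliation, Score}.
Affiliation → Country, ReviewerID applies; add {Country, ReviewerID} → now {Affiliation, Country, ReviewerID, Score}.
No further FD applies.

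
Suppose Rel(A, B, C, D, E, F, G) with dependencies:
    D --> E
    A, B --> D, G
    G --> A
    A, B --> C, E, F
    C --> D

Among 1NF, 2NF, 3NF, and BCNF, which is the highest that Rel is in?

Candidate keys: {A, B}, {B, G}. Prime attributes: {A, B, G}.
D --> E breaks BCNF: {D}⁺ = {D, E}, so {D} is not a superkey.
Because {E} is non-prime and the left side of D --> E is not a superkey, the relation is not in 3NF.
No proper subset of a key has a non-prime attribute in its closure, so there is no partial dependency; 2NF holds.

2NF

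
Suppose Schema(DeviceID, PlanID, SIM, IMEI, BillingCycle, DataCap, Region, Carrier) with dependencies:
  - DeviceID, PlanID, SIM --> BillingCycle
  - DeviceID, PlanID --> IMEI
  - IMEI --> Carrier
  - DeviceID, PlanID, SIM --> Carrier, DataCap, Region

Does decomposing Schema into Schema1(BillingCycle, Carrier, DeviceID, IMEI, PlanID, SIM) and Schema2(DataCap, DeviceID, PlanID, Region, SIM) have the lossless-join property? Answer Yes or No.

Yes

Schema1 ∩ Schema2 = {DeviceID, PlanID, SIM}; its closure under F is {BillingCycle, Carrier, DataCap, DeviceID, IMEI, PlanID, Region, SIM}.
Schema1 is contained in that closure, so Schema1 ∩ Schema2 --> Schema1 holds and the join is lossless.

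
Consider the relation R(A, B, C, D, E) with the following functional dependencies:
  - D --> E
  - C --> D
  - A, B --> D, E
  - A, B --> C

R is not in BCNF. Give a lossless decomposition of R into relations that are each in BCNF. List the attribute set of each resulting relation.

{A, B, C}; {C, D}; {D, E}

Candidate key of the original relation: {A, B}.
{A, B, C, D, E}: {D} determines {D, E} here but is not a superkey — split on D --> E, giving {D, E} and {A, B, C, D}.
{D, E}: every determinant is a superkey — BCNF.
{A, B, C, D}: {C} determines {C, D} here but is not a superkey — split on C --> D, giving {C, D} and {A, B, C}.
{C, D}: every determinant is a superkey — BCNF.
{A, B, C}: every determinant is a superkey — BCNF.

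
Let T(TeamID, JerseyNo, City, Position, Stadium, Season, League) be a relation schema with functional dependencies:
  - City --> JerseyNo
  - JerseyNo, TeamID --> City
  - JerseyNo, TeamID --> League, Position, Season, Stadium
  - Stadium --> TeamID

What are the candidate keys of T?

{City, Stadium}⁺ = {City, JerseyNo, League, Position, Season, Stadium, TeamID}, which is every attribute, so {City, Stadium} is a candidate key.
{City, TeamID}⁺ = {City, JerseyNo, League, Position, Season, Stadium, TeamID}, which is every attribute, so {City, TeamID} is a candidate key.
{JerseyNo, Stadium}⁺ = {City, JerseyNo, League, Position, Season, Stadium, TeamID}, which is every attribute, so {JerseyNo, Stadium} is a candidate key.
{JerseyNo, TeamID}⁺ = {City, JerseyNo, League, Position, Season, Stadium, TeamID}, which is every attribute, so {JerseyNo, TeamID} is a candidate key.
No proper subset of any of these is a key, and no other minimal superkey exists.

{City, Stadium}, {City, TeamID}, {JerseyNo, Stadium}, {JerseyNo, TeamID}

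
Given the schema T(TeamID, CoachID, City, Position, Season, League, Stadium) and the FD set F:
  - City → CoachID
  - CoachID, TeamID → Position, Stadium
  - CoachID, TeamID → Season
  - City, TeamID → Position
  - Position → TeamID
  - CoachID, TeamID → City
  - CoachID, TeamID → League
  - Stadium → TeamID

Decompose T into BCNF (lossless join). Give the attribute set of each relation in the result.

Candidate keys of the original relation: {City, Position}, {City, Stadium}, {City, TeamID}, {CoachID, Position}, {CoachID, Stadium}, {CoachID, TeamID}.
Within {City, CoachID, League, Position, Season, Stadium, TeamID}: {City}⁺ ∩ {City, CoachID, League, Position, Season, Stadium, TeamID} = {City, CoachID}, not the whole set, so City → CoachID violates BCNF; decompose into {City, CoachID} and {City, League, Position, Season, Stadium, TeamID}.
{City, CoachID} has no BCNF violation.
Within {City, League, Position, Season, Stadium, TeamID}: {Position}⁺ ∩ {City, League, Position, Season, Stadium, TeamID} = {Position, TeamID}, not the whole set, so Position → TeamID violates BCNF; decompose into {Position, TeamID} and {City, League, Position, Season, Stadium}.
{Position, TeamID} has no BCNF violation.
{City, League, Position, Season, Stadium} has no BCNF violation.

{City, CoachID}; {City, League, Position, Season, Stadium}; {Position, TeamID}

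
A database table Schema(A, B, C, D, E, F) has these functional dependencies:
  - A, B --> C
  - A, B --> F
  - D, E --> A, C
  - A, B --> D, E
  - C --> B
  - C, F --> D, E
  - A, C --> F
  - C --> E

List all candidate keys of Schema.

{A, B}, {A, C}, {C, D}, {C, F}, {D, E}

{A, B}⁺ = {A, B, C, D, E, F}, which is every attribute, so {A, B} is a candidate key.
{A, C}⁺ = {A, B, C, D, E, F}, which is every attribute, so {A, C} is a candidate key.
{C, D}⁺ = {A, B, C, D, E, F}, which is every attribute, so {C, D} is a candidate key.
{C, F}⁺ = {A, B, C, D, E, F}, which is every attribute, so {C, F} is a candidate key.
{D, E}⁺ = {A, B, C, D, E, F}, which is every attribute, so {D, E} is a candidate key.
These are minimal and exhaustive — every other superkey contains one of them.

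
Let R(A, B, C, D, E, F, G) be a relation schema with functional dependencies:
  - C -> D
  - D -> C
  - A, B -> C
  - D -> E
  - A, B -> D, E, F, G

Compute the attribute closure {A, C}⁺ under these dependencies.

Start with {A, C}.
C -> D applies; add {D} → now {A, C, D}.
D -> E applies; add {E} → now {A, C, D, E}.
No further FD applies.

{A, C, D, E}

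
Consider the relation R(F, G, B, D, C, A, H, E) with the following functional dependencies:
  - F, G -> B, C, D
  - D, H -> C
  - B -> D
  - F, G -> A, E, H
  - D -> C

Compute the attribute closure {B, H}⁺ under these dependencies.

Start with {B, H}.
B -> D applies; add {D} → now {B, D, H}.
D -> C applies; add {C} → now {B, C, D, H}.
No further FD applies.

{B, C, D, H}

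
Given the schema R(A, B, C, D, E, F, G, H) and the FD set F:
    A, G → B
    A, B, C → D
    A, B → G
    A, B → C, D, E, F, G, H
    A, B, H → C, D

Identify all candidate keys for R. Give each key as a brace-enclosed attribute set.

{A, B}, {A, G}

{A} never appears on the right of any FD, so every key must include it.
{A, B}⁺ = {A, B, C, D, E, F, G, H}, which is every attribute, so {A, B} is a candidate key.
{A, G}⁺ = {A, B, C, D, E, F, G, H}, which is every attribute, so {A, G} is a candidate key.
Any other superkey properly contains one of these, so there are no further candidate keys.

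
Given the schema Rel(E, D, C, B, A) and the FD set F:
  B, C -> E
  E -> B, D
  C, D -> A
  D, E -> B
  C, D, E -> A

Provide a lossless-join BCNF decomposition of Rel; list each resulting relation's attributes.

{A, C, E}; {B, D, E}

Candidate keys of the original relation: {B, C}, {C, E}.
In {A, B, C, D, E}, {E} is not a superkey ({E}⁺ restricted to this set is {B, D, E}), so split on E -> B, D into {B, D, E} and {A, C, E}.
{B, D, E} has no BCNF violation.
{A, C, E} has no BCNF violation.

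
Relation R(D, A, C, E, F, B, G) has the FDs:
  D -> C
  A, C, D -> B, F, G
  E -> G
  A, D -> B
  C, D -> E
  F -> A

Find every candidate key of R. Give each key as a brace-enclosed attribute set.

{A, D}, {D, F}

Attributes never on any right-hand side: {D} — every candidate key must contain it.
Closure of {A, D} is {A, B, C, D, E, F, G}, the whole schema; {A, D} is a candidate key.
Closure of {D, F} is {A, B, C, D, E, F, G}, the whole schema; {D, F} is a candidate key.
These are minimal and exhaustive — every other superkey contains one of them.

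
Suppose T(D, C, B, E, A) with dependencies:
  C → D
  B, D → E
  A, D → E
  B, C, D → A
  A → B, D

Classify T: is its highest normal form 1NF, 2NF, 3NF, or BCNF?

Candidate keys: {A, C}, {B, C}. Prime attributes: {A, B, C}.
C → D: {C}⁺ = {C, D}, which is not all of the attributes, so the left side is not a superkey — BCNF is violated.
C → D has non-prime {D} on the right and a non-superkey on the left, so 3NF fails.
The proper key subset {A} of {A, C} determines non-prime {D, E}, so the relation is not even in 2NF.

1NF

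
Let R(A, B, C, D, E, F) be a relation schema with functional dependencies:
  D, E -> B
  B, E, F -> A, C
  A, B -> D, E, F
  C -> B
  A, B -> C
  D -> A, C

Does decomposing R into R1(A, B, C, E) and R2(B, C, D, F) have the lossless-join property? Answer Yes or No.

No

The shared attributes are {B, C} and {B, C}⁺ = {B, C}.
The closure covers neither R1 nor R2 entirely; the join is not lossless.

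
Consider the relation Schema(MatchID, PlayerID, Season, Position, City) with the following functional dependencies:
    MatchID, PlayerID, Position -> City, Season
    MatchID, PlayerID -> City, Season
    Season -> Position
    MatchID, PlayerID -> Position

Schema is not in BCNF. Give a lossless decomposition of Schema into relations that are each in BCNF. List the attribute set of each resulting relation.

Candidate key of the original relation: {MatchID, PlayerID}.
In {City, MatchID, PlayerID, Position, Season}, {Season} is not a superkey ({Season}⁺ restricted to this set is {Position, Season}), so split on Season -> Position into {Position, Season} and {City, MatchID, PlayerID, Season}.
{Position, Season} is in BCNF.
{City, MatchID, PlayerID, Season} is in BCNF.

{City, MatchID, PlayerID, Season}; {Position, Season}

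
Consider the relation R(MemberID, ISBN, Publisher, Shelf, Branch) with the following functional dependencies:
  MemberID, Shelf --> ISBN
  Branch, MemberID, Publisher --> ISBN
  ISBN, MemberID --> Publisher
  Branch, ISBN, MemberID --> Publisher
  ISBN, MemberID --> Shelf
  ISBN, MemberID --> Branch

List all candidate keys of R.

{Branch, MemberID, Publisher}, {ISBN, MemberID}, {MemberID, Shelf}

Attributes never on any right-hand side: {MemberID} — every candidate key must contain it.
Closure of {ISBN, MemberID} is {Branch, ISBN, MemberID, Publisher, Shelf}, the whole schema; {ISBN, MemberID} is a candidate key.
Closure of {MemberID, Shelf} is {Branch, ISBN, MemberID, Publisher, Shelf}, the whole schema; {MemberID, Shelf} is a candidate key.
Closure of {Branch, MemberID, Publisher} is {Branch, ISBN, MemberID, Publisher, Shelf}, the whole schema; {Branch, MemberID, Publisher} is a candidate key.
These are minimal and exhaustive — every other superkey contains one of them.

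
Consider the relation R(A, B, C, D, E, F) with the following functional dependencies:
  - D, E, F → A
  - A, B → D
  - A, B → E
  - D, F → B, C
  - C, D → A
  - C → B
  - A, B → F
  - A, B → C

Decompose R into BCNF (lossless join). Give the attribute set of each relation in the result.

Candidate keys of the original relation: {A, B}, {A, C}, {C, D}, {D, F}.
Within {A, B, C, D, E, F}: {C}⁺ ∩ {A, B, C, D, E, F} = {B, C}, not the whole set, so C → B violates BCNF; decompose into {B, C} and {A, C, D, E, F}.
{B, C} has no BCNF violation.
{A, C, D, E, F} has no BCNF violation.

{A, C, D, E, F}; {B, C}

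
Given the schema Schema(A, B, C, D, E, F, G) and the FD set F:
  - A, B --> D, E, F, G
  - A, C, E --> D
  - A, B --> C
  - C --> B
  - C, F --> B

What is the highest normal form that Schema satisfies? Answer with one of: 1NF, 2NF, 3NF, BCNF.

3NF

Candidate keys: {A, B}, {A, C}. Prime attributes: {A, B, C}.
C --> B breaks BCNF: {C}⁺ = {B, C}, so {C} is not a superkey.
Its right-hand attributes {B} are all prime, as are those of every other non-superkey FD — the relation is in 3NF.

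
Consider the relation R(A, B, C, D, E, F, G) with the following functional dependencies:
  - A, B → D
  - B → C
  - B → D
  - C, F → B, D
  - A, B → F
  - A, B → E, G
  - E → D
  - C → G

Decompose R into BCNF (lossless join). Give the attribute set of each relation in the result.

Candidate keys of the original relation: {A, B}, {A, C, F}.
Within {A, B, C, D, E, F, G}: {B}⁺ ∩ {A, B, C, D, E, F, G} = {B, C, D, G}, not the whole set, so B → C, D, G violates BCNF; decompose into {B, C, D, G} and {A, B, E, F}.
Within {B, C, D, G}: {C}⁺ ∩ {B, C, D, G} = {C, G}, not the whole set, so C → G violates BCNF; decompose into {C, G} and {B, C, D}.
{C, G} has no BCNF violation.
{B, C, D} has no BCNF violation.
{A, B, E, F} has no BCNF violation.

{A, B, E, F}; {B, C, D}; {C, G}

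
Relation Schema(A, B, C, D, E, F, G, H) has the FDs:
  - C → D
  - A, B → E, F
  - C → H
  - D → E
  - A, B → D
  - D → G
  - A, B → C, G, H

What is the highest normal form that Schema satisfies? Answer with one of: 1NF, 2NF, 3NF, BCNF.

2NF

Candidate key: {A, B}. Prime attributes: {A, B}.
C → D: {C}⁺ = {C, D, E, G, H}, which is not all of the attributes, so the left side is not a superkey — BCNF is violated.
Because {D} is non-prime and the left side of C → D is not a superkey, the relation is not in 3NF.
No proper subset of a key has a non-prime attribute in its closure, so there is no partial dependency; 2NF holds.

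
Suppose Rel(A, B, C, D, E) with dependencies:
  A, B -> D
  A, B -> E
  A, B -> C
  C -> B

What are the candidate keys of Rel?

No FD produces {A}, so it must be in every candidate key.
Closure of {A, B} is {A, B, C, D, E}, the whole schema; {A, B} is a candidate key.
Closure of {A, C} is {A, B, C, D, E}, the whole schema; {A, C} is a candidate key.
These are minimal and exhaustive — every other superkey contains one of them.

{A, B}, {A, C}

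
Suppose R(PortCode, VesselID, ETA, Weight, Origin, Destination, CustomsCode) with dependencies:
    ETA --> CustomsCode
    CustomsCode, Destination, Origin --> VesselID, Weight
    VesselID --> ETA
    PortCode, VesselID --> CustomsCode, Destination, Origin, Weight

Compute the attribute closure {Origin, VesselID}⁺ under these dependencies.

{CustomsCode, ETA, Origin, VesselID}

Start with {Origin, VesselID}.
VesselID --> ETA applies; add {ETA} → now {ETA, Origin, VesselID}.
ETA --> CustomsCode applies; add {CustomsCode} → now {CustomsCode, ETA, Origin, VesselID}.
No further FD applies.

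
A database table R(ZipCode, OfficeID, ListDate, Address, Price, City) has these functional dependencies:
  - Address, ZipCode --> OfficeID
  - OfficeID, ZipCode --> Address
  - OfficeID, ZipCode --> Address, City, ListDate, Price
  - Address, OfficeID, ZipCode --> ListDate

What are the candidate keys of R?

{Address, ZipCode}, {OfficeID, ZipCode}

No FD produces {ZipCode}, so it must be in every candidate key.
{Address, ZipCode}⁺ = {Address, City, ListDate, OfficeID, Price, ZipCode} — all of the relation — so {Address, ZipCode} is a candidate key.
{OfficeID, ZipCode}⁺ = {Address, City, ListDate, OfficeID, Price, ZipCode} — all of the relation — so {OfficeID, ZipCode} is a candidate key.
Any other superkey properly contains one of these, so there are no further candidate keys.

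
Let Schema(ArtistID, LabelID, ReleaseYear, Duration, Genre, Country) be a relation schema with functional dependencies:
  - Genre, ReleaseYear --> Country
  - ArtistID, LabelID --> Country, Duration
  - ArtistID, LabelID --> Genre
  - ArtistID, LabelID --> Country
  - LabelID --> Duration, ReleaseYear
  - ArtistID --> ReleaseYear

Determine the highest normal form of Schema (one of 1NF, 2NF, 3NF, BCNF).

1NF

Candidate key: {ArtistID, LabelID}. Prime attributes: {ArtistID, LabelID}.
Genre, ReleaseYear --> Country breaks BCNF: {Genre, ReleaseYear}⁺ = {Country, Genre, ReleaseYear}, so {Genre, ReleaseYear} is not a superkey.
Genre, ReleaseYear --> Country determines the non-prime attribute {Country} from a non-superkey — 3NF is violated.
The proper key subset {ArtistID} of {ArtistID, LabelID} determines non-prime {ReleaseYear}, so the relation is not even in 2NF.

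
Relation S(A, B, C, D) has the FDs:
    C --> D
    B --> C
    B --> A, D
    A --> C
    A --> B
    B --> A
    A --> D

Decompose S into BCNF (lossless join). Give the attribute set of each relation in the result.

Candidate keys of the original relation: {A}, {B}.
In {A, B, C, D}, {C} is not a superkey ({C}⁺ restricted to this set is {C, D}), so split on C --> D into {C, D} and {A, B, C}.
{C, D} has no BCNF violation.
{A, B, C} has no BCNF violation.

{A, B, C}; {C, D}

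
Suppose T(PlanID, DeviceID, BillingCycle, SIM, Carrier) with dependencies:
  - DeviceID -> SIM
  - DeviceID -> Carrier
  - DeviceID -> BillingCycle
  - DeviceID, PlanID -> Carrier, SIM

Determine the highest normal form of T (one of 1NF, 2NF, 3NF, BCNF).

1NF

Candidate key: {DeviceID, PlanID}. Prime attributes: {DeviceID, PlanID}.
DeviceID -> SIM: {DeviceID}⁺ = {BillingCycle, Carrier, DeviceID, SIM}, which is not all of the attributes, so the left side is not a superkey — BCNF is violated.
DeviceID -> SIM has non-prime {SIM} on the right and a non-superkey on the left, so 3NF fails.
Since {DeviceID} ⊂ {DeviceID, PlanID} and {DeviceID}⁺ ⊇ {BillingCycle, Carrier, SIM} with {BillingCycle, Carrier, SIM} non-prime, there is a partial dependency; 2NF fails.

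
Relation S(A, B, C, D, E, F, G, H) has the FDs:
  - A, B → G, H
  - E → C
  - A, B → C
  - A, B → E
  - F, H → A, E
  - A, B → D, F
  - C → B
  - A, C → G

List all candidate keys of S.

{A, B} is a candidate key since {A, B}⁺ = {A, B, C, D, E, F, G, H} covers every attribute.
{A, C} is a candidate key since {A, C}⁺ = {A, B, C, D, E, F, G, H} covers every attribute.
{A, E} is a candidate key since {A, E}⁺ = {A, B, C, D, E, F, G, H} covers every attribute.
{F, H} is a candidate key since {F, H}⁺ = {A, B, C, D, E, F, G, H} covers every attribute.
These are minimal and exhaustive — every other superkey contains one of them.

{A, B}, {A, C}, {A, E}, {F, H}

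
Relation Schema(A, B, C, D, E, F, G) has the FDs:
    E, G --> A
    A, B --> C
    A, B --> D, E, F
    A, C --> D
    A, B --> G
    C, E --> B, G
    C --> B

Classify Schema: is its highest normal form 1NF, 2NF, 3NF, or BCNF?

Candidate keys: {A, B}, {A, C}, {B, E, G}, {C, E}. Prime attributes: {A, B, C, E, G}.
E, G --> A: {E, G}⁺ = {A, E, G}, which is not all of the attributes, so the left side is not a superkey — BCNF is violated.
But every attribute on its right side ({A}) is prime, and the same holds for every other non-superkey FD, so 3NF still holds.

3NF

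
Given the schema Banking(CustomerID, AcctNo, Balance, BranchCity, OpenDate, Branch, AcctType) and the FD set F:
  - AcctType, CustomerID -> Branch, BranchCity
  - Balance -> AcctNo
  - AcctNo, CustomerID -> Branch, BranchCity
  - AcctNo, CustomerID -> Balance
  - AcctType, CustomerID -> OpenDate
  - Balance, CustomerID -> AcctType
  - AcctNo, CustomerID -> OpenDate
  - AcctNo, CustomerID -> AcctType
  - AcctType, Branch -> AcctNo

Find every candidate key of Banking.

Attributes never on any right-hand side: {CustomerID} — every candidate key must contain it.
{AcctNo, CustomerID}⁺ = {AcctNo, AcctType, Balance, Branch, BranchCity, CustomerID, OpenDate} — all of the relation — so {AcctNo, CustomerID} is a candidate key.
{AcctType, CustomerID}⁺ = {AcctNo, AcctType, Balance, Branch, BranchCity, CustomerID, OpenDate} — all of the relation — so {AcctType, CustomerID} is a candidate key.
{Balance, CustomerID}⁺ = {AcctNo, AcctType, Balance, Branch, BranchCity, CustomerID, OpenDate} — all of the relation — so {Balance, CustomerID} is a candidate key.
No proper subset of any of these is a key, and no other minimal superkey exists.

{AcctNo, CustomerID}, {AcctType, CustomerID}, {Balance, CustomerID}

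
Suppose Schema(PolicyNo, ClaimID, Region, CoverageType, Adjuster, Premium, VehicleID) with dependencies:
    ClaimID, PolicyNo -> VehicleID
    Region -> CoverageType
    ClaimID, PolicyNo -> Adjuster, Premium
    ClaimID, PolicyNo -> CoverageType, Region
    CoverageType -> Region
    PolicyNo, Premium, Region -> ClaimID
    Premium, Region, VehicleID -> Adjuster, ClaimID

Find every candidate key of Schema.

{ClaimID, PolicyNo}, {CoverageType, PolicyNo, Premium}, {PolicyNo, Premium, Region}

No FD produces {PolicyNo}, so it must be in every candidate key.
{ClaimID, PolicyNo} is a candidate key since {ClaimID, PolicyNo}⁺ = {Adjuster, ClaimID, CoverageType, PolicyNo, Premium, Region, VehicleID} covers every attribute.
{CoverageType, PolicyNo, Premium} is a candidate key since {CoverageType, PolicyNo, Premium}⁺ = {Adjuster, ClaimID, CoverageType, PolicyNo, Premium, Region, VehicleID} covers every attribute.
{PolicyNo, Premium, Region} is a candidate key since {PolicyNo, Premium, Region}⁺ = {Adjuster, ClaimID, CoverageType, PolicyNo, Premium, Region, VehicleID} covers every attribute.
Any other superkey properly contains one of these, so there are no further candidate keys.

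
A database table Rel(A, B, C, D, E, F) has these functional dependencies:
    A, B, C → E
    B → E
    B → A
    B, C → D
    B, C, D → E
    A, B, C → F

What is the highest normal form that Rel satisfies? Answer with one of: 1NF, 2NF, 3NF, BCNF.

1NF

Candidate key: {B, C}. Prime attributes: {B, C}.
For B → E we have {B}⁺ = {A, B, E}; {B} is not a superkey, so BCNF fails.
B → E has non-prime {E} on the right and a non-superkey on the left, so 3NF fails.
Since {B} ⊂ {B, C} and {B}⁺ ⊇ {A, E} with {A, E} non-prime, there is a partial dependency; 2NF fails.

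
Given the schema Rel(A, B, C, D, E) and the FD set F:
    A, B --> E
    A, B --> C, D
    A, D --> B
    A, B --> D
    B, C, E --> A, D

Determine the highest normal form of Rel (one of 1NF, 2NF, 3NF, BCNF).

BCNF

Candidate keys: {A, B}, {A, D}, {B, C, E}. Prime attributes: {A, B, C, D, E}.
The left-hand side of every FD is a superkey, so BCNF is satisfied.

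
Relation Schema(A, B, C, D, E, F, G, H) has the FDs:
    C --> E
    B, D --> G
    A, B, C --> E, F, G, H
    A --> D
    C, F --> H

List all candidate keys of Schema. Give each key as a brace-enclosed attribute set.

{A, B, C}

Attributes never on any right-hand side: {A, B, C} — every candidate key must contain all of them.
{A, B, C} is a candidate key since {A, B, C}⁺ = {A, B, C, D, E, F, G, H} covers every attribute.
No other minimal set has full closure, so this is the only candidate key.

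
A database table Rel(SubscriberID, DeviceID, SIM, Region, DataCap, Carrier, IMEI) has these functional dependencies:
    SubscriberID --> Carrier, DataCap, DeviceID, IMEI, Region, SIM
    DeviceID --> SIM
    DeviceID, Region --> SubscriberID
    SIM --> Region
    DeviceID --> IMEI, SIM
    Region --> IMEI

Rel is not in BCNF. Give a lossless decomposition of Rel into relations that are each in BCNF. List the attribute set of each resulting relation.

Candidate keys of the original relation: {DeviceID}, {SubscriberID}.
Within {Carrier, DataCap, DeviceID, IMEI, Region, SIM, SubscriberID}: {SIM}⁺ ∩ {Carrier, DataCap, DeviceID, IMEI, Region, SIM, SubscriberID} = {IMEI, Region, SIM}, not the whole set, so SIM --> IMEI, Region violates BCNF; decompose into {IMEI, Region, SIM} and {Carrier, DataCap, DeviceID, SIM, SubscriberID}.
Within {IMEI, Region, SIM}: {Region}⁺ ∩ {IMEI, Region, SIM} = {IMEI, Region}, not the whole set, so Region --> IMEI violates BCNF; decompose into {IMEI, Region} and {Region, SIM}.
{IMEI, Region} has no BCNF violation.
{Region, SIM} has no BCNF violation.
{Carrier, DataCap, DeviceID, SIM, SubscriberID} has no BCNF violation.

{Carrier, DataCap, DeviceID, SIM, SubscriberID}; {IMEI, Region}; {Region, SIM}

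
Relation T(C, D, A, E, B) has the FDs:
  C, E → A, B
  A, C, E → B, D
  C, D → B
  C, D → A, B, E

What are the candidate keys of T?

No FD produces {C}, so it must be in every candidate key.
{C, D} is a candidate key since {C, D}⁺ = {A, B, C, D, E} covers every attribute.
{C, E} is a candidate key since {C, E}⁺ = {A, B, C, D, E} covers every attribute.
Any other superkey properly contains one of these, so there are no further candidate keys.

{C, D}, {C, E}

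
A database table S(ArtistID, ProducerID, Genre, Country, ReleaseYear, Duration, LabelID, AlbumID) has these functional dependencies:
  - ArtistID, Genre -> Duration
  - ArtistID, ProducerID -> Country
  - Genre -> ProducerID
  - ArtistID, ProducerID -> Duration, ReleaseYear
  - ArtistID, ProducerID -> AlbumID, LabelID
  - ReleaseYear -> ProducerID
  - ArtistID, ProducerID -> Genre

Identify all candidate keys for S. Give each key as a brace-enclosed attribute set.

{ArtistID, Genre}, {ArtistID, ProducerID}, {ArtistID, ReleaseYear}

No FD produces {ArtistID}, so it must be in every candidate key.
{ArtistID, Genre}⁺ = {AlbumID, ArtistID, Country, Duration, Genre, LabelID, ProducerID, ReleaseYear}, which is every attribute, so {ArtistID, Genre} is a candidate key.
{ArtistID, ProducerID}⁺ = {AlbumID, ArtistID, Country, Duration, Genre, LabelID, ProducerID, ReleaseYear}, which is every attribute, so {ArtistID, ProducerID} is a candidate key.
{ArtistID, ReleaseYear}⁺ = {AlbumID, ArtistID, Country, Duration, Genre, LabelID, ProducerID, ReleaseYear}, which is every attribute, so {ArtistID, ReleaseYear} is a candidate key.
No proper subset of any of these is a key, and no other minimal superkey exists.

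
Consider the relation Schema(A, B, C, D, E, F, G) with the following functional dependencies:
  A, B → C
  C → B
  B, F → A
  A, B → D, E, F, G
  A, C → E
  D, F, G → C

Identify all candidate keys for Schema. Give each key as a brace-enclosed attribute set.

{A, B}, {A, C}, {B, F}, {C, F}, {D, F, G}

{A, B}⁺ = {A, B, C, D, E, F, G}, which is every attribute, so {A, B} is a candidate key.
{A, C}⁺ = {A, B, C, D, E, F, G}, which is every attribute, so {A, C} is a candidate key.
{B, F}⁺ = {A, B, C, D, E, F, G}, which is every attribute, so {B, F} is a candidate key.
{C, F}⁺ = {A, B, C, D, E, F, G}, which is every attribute, so {C, F} is a candidate key.
{D, F, G}⁺ = {A, B, C, D, E, F, G}, which is every attribute, so {D, F, G} is a candidate key.
These are minimal and exhaustive — every other superkey contains one of them.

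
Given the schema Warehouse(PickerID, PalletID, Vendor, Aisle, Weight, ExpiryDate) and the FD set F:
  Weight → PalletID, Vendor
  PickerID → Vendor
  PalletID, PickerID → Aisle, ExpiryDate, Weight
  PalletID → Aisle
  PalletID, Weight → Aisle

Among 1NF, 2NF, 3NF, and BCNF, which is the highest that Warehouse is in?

Candidate keys: {PalletID, PickerID}, {PickerID, Weight}. Prime attributes: {PalletID, PickerID, Weight}.
For Weight → PalletID, Vendor we have {Weight}⁺ = {Aisle, PalletID, Vendor, Weight}; {Weight} is not a superkey, so BCNF fails.
Because {Vendor} is non-prime and the left side of Weight → PalletID, Vendor is not a superkey, the relation is not in 3NF.
The proper key subset {PalletID} of {PalletID, PickerID} determines non-prime {Aisle}, so the relation is not even in 2NF.

1NF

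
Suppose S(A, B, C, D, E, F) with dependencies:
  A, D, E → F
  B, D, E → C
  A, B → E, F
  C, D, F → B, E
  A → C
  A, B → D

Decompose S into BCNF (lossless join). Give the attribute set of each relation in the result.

Candidate keys of the original relation: {A, B}, {A, D, E}, {A, D, F}.
In {A, B, C, D, E, F}, {B, D, E} is not a superkey ({B, D, E}⁺ restricted to this set is {B, C, D, E}), so split on B, D, E → C into {B, C, D, E} and {A, B, D, E, F}.
{B, C, D, E} is in BCNF.
{A, B, D, E, F} is in BCNF.

{A, B, D, E, F}; {B, C, D, E}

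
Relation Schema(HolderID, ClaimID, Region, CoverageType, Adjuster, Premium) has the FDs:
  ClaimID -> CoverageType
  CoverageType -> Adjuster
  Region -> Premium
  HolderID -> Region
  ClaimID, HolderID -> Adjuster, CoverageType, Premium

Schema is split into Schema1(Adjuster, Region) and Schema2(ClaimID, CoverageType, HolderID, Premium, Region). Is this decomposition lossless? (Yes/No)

No

Schema1 ∩ Schema2 = {Region}; its closure under F is {Premium, Region}.
Schema1 ⊄ {Premium, Region} and Schema2 ⊄ {Premium, Region}, so the split is lossy.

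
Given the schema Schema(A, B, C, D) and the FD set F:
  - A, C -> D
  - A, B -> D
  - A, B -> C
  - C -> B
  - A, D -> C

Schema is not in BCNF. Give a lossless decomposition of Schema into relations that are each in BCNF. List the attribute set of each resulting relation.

Candidate keys of the original relation: {A, B}, {A, C}, {A, D}.
{A, B, C, D}: {C} determines {B, C} here but is not a superkey — split on C -> B, giving {B, C} and {A, C, D}.
{B, C} is in BCNF.
{A, C, D} is in BCNF.

{A, C, D}; {B, C}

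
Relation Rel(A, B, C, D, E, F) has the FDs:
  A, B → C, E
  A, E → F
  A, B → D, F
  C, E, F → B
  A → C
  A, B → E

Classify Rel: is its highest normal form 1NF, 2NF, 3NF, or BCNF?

1NF

Candidate keys: {A, B}, {A, E}. Prime attributes: {A, B, E}.
C, E, F → B: {C, E, F}⁺ = {B, C, E, F}, which is not all of the attributes, so the left side is not a superkey — BCNF is violated.
A → C has non-prime {C} on the right and a non-superkey on the left, so 3NF fails.
{A} is a proper subset of the key {A, B}, and {A}⁺ contains the non-prime attribute {C} — a partial dependency, so 2NF is violated.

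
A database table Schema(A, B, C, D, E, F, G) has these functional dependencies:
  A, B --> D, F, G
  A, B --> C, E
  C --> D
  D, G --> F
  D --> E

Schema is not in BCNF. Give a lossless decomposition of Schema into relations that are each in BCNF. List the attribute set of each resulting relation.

Candidate key of the original relation: {A, B}.
In {A, B, C, D, E, F, G}, {C} is not a superkey ({C}⁺ restricted to this set is {C, D, E}), so split on C --> D, E into {C, D, E} and {A, B, C, F, G}.
In {C, D, E}, {D} is not a superkey ({D}⁺ restricted to this set is {D, E}), so split on D --> E into {D, E} and {C, D}.
{D, E}: every determinant is a superkey — BCNF.
{C, D}: every determinant is a superkey — BCNF.
In {A, B, C, F, G}, {C, G} is not a superkey ({C, G}⁺ restricted to this set is {C, F, G}), so split on C, G --> F into {C, F, G} and {A, B, C, G}.
{C, F, G}: every determinant is a superkey — BCNF.
{A, B, C, G}: every determinant is a superkey — BCNF.

{A, B, C, G}; {C, D}; {C, F, G}; {D, E}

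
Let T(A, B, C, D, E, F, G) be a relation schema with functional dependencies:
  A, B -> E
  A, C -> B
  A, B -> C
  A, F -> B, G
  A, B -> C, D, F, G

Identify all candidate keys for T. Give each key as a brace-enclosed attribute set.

{A, B}, {A, C}, {A, F}

{A} never appears on the right of any FD, so every key must include it.
{A, B}⁺ = {A, B, C, D, E, F, G}, which is every attribute, so {A, B} is a candidate key.
{A, C}⁺ = {A, B, C, D, E, F, G}, which is every attribute, so {A, C} is a candidate key.
{A, F}⁺ = {A, B, C, D, E, F, G}, which is every attribute, so {A, F} is a candidate key.
No proper subset of any of these is a key, and no other minimal superkey exists.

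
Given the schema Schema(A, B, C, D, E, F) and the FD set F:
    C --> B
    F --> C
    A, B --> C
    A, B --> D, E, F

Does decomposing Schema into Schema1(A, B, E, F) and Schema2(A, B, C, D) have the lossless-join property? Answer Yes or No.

Schema1 ∩ Schema2 = {A, B}; its closure under F is {A, B, C, D, E, F}.
This includes all of Schema1, so the common attributes are a superkey of Schema1 — the join is lossless.

Yes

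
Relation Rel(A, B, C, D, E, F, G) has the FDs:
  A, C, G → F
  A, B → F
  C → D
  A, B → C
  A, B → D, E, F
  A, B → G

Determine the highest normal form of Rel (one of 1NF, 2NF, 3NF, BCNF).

Candidate key: {A, B}. Prime attributes: {A, B}.
A, C, G → F breaks BCNF: {A, C, G}⁺ = {A, C, D, F, G}, so {A, C, G} is not a superkey.
A, C, G → F has non-prime {F} on the right and a non-superkey on the left, so 3NF fails.
No proper subset of a key has a non-prime attribute in its closure, so there is no partial dependency; 2NF holds.

2NF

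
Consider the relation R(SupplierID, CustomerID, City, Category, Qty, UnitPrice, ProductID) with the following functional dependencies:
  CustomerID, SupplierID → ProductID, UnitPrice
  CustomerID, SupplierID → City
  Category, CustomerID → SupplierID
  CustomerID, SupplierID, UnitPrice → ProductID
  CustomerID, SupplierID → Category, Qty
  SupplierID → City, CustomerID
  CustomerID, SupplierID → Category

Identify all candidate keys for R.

{Category, CustomerID}, {SupplierID}

{SupplierID}⁺ = {Category, City, CustomerID, ProductID, Qty, SupplierID, UnitPrice}, which is every attribute, so {SupplierID} is a candidate key.
{Category, CustomerID}⁺ = {Category, City, CustomerID, ProductID, Qty, SupplierID, UnitPrice}, which is every attribute, so {Category, CustomerID} is a candidate key.
These are minimal and exhaustive — every other superkey contains one of them.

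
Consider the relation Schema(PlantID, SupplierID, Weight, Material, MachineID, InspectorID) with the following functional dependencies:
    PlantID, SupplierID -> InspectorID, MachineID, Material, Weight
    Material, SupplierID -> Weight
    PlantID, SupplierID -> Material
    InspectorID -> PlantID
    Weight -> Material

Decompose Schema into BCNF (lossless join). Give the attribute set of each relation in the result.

{InspectorID, MachineID, Material, SupplierID}; {InspectorID, PlantID}; {Material, Weight}; {SupplierID, Weight}

Candidate keys of the original relation: {InspectorID, SupplierID}, {PlantID, SupplierID}.
{InspectorID, MachineID, Material, PlantID, SupplierID, Weight}: {Material, SupplierID} determines {Material, SupplierID, Weight} here but is not a superkey — split on Material, SupplierID -> Weight, giving {Material, SupplierID, Weight} and {InspectorID, MachineID, Material, PlantID, SupplierID}.
{Material, SupplierID, Weight}: {Weight} determines {Material, Weight} here but is not a superkey — split on Weight -> Material, giving {Material, Weight} and {SupplierID, Weight}.
{Material, Weight} has no BCNF violation.
{SupplierID, Weight} has no BCNF violation.
{InspectorID, MachineID, Material, PlantID, SupplierID}: {InspectorID} determines {InspectorID, PlantID} here but is not a superkey — split on InspectorID -> PlantID, giving {InspectorID, PlantID} and {InspectorID, MachineID, Material, SupplierID}.
{InspectorID, PlantID} has no BCNF violation.
{InspectorID, MachineID, Material, SupplierID} has no BCNF violation.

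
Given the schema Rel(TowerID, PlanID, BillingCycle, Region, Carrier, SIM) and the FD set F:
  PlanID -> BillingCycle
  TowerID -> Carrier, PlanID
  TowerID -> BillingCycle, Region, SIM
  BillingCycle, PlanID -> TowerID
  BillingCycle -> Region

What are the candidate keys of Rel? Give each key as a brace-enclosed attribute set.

{PlanID}, {TowerID}

Closure of {PlanID} is {BillingCycle, Carrier, PlanID, Region, SIM, TowerID}, the whole schema; {PlanID} is a candidate key.
Closure of {TowerID} is {BillingCycle, Carrier, PlanID, Region, SIM, TowerID}, the whole schema; {TowerID} is a candidate key.
Any other superkey properly contains one of these, so there are no further candidate keys.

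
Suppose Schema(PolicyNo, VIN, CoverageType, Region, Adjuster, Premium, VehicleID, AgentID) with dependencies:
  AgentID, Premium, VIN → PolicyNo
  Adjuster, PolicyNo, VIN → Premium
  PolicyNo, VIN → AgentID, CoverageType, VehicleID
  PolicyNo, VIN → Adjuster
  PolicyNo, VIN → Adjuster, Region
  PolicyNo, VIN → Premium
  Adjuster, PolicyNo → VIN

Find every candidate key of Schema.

Closure of {Adjuster, PolicyNo} is {Adjuster, AgentID, CoverageType, PolicyNo, Premium, Region, VIN, VehicleID}, the whole schema; {Adjuster, PolicyNo} is a candidate key.
Closure of {PolicyNo, VIN} is {Adjuster, AgentID, CoverageType, PolicyNo, Premium, Region, VIN, VehicleID}, the whole schema; {PolicyNo, VIN} is a candidate key.
Closure of {AgentID, Premium, VIN} is {Adjuster, AgentID, CoverageType, PolicyNo, Premium, Region, VIN, VehicleID}, the whole schema; {AgentID, Premium, VIN} is a candidate key.
Any other superkey properly contains one of these, so there are no further candidate keys.

{Adjuster, PolicyNo}, {AgentID, Premium, VIN}, {PolicyNo, VIN}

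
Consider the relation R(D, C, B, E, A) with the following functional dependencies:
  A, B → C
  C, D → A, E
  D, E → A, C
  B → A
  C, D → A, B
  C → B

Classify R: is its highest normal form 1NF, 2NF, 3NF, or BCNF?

Candidate keys: {B, D}, {C, D}, {D, E}. Prime attributes: {B, C, D, E}.
For A, B → C we have {A, B}⁺ = {A, B, C}; {A, B} is not a superkey, so BCNF fails.
Because {A} is non-prime and the left side of B → A is not a superkey, the relation is not in 3NF.
{B} is a proper subset of the key {B, D}, and {B}⁺ contains the non-prime attribute {A} — a partial dependency, so 2NF is violated.

1NF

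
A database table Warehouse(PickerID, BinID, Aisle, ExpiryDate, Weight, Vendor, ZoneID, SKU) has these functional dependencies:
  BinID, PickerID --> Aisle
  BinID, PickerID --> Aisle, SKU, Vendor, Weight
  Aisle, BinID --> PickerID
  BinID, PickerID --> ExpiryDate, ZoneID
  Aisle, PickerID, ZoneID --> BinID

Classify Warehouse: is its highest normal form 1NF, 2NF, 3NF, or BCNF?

Candidate keys: {Aisle, BinID}, {Aisle, PickerID, ZoneID}, {BinID, PickerID}. Prime attributes: {Aisle, BinID, PickerID, ZoneID}.
Every FD has a superkey on the left, so the relation is in BCNF.

BCNF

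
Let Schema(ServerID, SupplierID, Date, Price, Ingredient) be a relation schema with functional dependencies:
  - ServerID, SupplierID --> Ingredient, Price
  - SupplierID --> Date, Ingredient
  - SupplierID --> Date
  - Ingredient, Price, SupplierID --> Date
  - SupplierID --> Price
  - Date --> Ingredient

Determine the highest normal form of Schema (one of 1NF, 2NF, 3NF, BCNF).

Candidate key: {ServerID, SupplierID}. Prime attributes: {ServerID, SupplierID}.
SupplierID --> Date, Ingredient breaks BCNF: {SupplierID}⁺ = {Date, Ingredient, Price, SupplierID}, so {SupplierID} is not a superkey.
Because {Date, Ingredient} are non-prime and the left side of SupplierID --> Date, Ingredient is not a superkey, the relation is not in 3NF.
Since {SupplierID} ⊂ {ServerID, SupplierID} and {SupplierID}⁺ ⊇ {Date, Ingredient, Price} with {Date, Ingredient, Price} non-prime, there is a partial dependency; 2NF fails.

1NF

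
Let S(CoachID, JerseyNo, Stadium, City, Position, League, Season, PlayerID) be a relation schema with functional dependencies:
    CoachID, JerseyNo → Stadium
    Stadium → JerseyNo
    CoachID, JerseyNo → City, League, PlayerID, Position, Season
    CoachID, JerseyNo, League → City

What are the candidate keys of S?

{CoachID, JerseyNo}, {CoachID, Stadium}

No FD produces {CoachID}, so it must be in every candidate key.
{CoachID, JerseyNo}⁺ = {City, CoachID, JerseyNo, League, PlayerID, Position, Season, Stadium} — all of the relation — so {CoachID, JerseyNo} is a candidate key.
{CoachID, Stadium}⁺ = {City, CoachID, JerseyNo, League, PlayerID, Position, Season, Stadium} — all of the relation — so {CoachID, Stadium} is a candidate key.
Any other superkey properly contains one of these, so there are no further candidate keys.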